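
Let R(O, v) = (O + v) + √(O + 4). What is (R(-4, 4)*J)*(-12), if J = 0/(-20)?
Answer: 0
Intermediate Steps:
R(O, v) = O + v + √(4 + O) (R(O, v) = (O + v) + √(4 + O) = O + v + √(4 + O))
J = 0 (J = 0*(-1/20) = 0)
(R(-4, 4)*J)*(-12) = ((-4 + 4 + √(4 - 4))*0)*(-12) = ((-4 + 4 + √0)*0)*(-12) = ((-4 + 4 + 0)*0)*(-12) = (0*0)*(-12) = 0*(-12) = 0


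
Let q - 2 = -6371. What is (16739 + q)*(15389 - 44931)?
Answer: -306350540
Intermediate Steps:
q = -6369 (q = 2 - 6371 = -6369)
(16739 + q)*(15389 - 44931) = (16739 - 6369)*(15389 - 44931) = 10370*(-29542) = -306350540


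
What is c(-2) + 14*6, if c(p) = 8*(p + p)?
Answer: 52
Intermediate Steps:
c(p) = 16*p (c(p) = 8*(2*p) = 16*p)
c(-2) + 14*6 = 16*(-2) + 14*6 = -32 + 84 = 52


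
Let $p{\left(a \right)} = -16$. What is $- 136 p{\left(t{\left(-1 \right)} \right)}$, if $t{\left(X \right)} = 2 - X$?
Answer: $2176$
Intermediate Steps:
$- 136 p{\left(t{\left(-1 \right)} \right)} = \left(-136\right) \left(-16\right) = 2176$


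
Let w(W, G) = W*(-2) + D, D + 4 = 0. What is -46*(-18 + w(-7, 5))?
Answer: 368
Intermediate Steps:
D = -4 (D = -4 + 0 = -4)
w(W, G) = -4 - 2*W (w(W, G) = W*(-2) - 4 = -2*W - 4 = -4 - 2*W)
-46*(-18 + w(-7, 5)) = -46*(-18 + (-4 - 2*(-7))) = -46*(-18 + (-4 + 14)) = -46*(-18 + 10) = -46*(-8) = 368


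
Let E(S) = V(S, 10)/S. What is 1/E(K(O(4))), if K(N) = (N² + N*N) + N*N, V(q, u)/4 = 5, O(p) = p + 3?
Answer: 147/20 ≈ 7.3500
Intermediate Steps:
O(p) = 3 + p
V(q, u) = 20 (V(q, u) = 4*5 = 20)
K(N) = 3*N² (K(N) = (N² + N²) + N² = 2*N² + N² = 3*N²)
E(S) = 20/S
1/E(K(O(4))) = 1/(20/((3*(3 + 4)²))) = 1/(20/((3*7²))) = 1/(20/((3*49))) = 1/(20/147) = 147/20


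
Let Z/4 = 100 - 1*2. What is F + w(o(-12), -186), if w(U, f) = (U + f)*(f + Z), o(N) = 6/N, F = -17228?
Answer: -55647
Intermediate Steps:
Z = 392 (Z = 4*(100 - 1*2) = 4*(100 - 2) = 4*98 = 392)
w(U, f) = (392 + f)*(U + f) (w(U, f) = (U + f)*(f + 392) = (U + f)*(392 + f) = (392 + f)*(U + f))
F + w(o(-12), -186) = -17228 + ((-186)**2 + 392*(6/(-12)) + 392*(-186) + (6/(-12))*(-186)) = -17228 + (34596 + 392*(6*(-1/12)) - 72912 + (6*(-1/12))*(-186)) = -17228 + (34596 + 392*(-1/2) - 72912 - 1/2*(-186)) = -17228 + (34596 - 196 - 72912 + 93) = -17228 - 38419 = -55647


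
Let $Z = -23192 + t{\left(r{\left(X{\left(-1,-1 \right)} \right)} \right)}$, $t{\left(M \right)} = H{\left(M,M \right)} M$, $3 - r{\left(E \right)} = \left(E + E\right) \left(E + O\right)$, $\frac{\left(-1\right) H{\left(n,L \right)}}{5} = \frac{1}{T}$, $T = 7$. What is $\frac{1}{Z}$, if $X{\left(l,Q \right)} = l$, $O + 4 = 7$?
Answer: $- \frac{1}{23197} \approx -4.3109 \cdot 10^{-5}$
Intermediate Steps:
$O = 3$ ($O = -4 + 7 = 3$)
$H{\left(n,L \right)} = - \frac{5}{7}$
$r{\left(E \right)} = 3 - 2 E \left(3 + E\right)$ ($r{\left(E \right)} = 3 - \left(E + E\right) \left(E + 3\right) = 3 - 2 E \left(3 + E\right)$)
$t{\left(M \right)} = - \frac{5 M}{7}$
$Z = -23197$ ($Z = -23192 - \frac{5 \left(3 - -6 - 2 \left(-1\right)^{2}\right)}{7} = -23192 - \frac{5 \left(3 + 6 - 2\right)}{7} = -23192 - 5 = -23197$)
$\frac{1}{Z} = \frac{1}{-23197} = - \frac{1}{23197}$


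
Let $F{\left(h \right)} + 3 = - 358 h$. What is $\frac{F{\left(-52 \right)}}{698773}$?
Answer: $\frac{18613}{698773} \approx 0.026637$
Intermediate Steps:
$F{\left(h \right)} = -3 - 358 h$
$\frac{F{\left(-52 \right)}}{698773} = \frac{-3 - -18616}{698773} = \left(-3 + 18616\right) \frac{1}{698773} = 18613 \cdot \frac{1}{698773} = \frac{18613}{698773}$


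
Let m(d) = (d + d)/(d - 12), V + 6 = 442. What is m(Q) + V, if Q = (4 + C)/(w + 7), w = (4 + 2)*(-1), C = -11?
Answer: 8298/19 ≈ 436.74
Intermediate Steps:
V = 436 (V = -6 + 442 = 436)
w = -6 (w = 6*(-1) = -6)
Q = -7 (Q = (4 - 11)/(-6 + 7) = -7/1 = -7*1 = -7)
m(d) = 2*d/(-12 + d) (m(d) = (2*d)/(-12 + d) = 2*d/(-12 + d))
m(Q) + V = 2*(-7)/(-12 - 7) + 436 = 2*(-7)/(-19) + 436 = 2*(-7)*(-1/19) + 436 = 14/19 + 436 = 8298/19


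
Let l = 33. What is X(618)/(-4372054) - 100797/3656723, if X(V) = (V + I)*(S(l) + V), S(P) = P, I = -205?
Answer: -45930562677/515722271582 ≈ -0.089061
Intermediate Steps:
X(V) = (-205 + V)*(33 + V) (X(V) = (V - 205)*(33 + V) = (-205 + V)*(33 + V))
X(618)/(-4372054) - 100797/3656723 = (-6765 + 618² - 172*618)/(-4372054) - 100797/3656723 = (-6765 + 381924 - 106296)*(-1/4372054) - 100797*1/3656723 = 268863*(-1/4372054) - 100797/3656723 = -8673/141034 - 100797/3656723 = -45930562677/515722271582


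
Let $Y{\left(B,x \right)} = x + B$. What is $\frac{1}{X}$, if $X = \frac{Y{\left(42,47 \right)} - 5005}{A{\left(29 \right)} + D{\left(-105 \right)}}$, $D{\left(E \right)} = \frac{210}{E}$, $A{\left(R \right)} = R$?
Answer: $- \frac{27}{4916} \approx -0.0054923$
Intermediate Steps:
$Y{\left(B,x \right)} = B + x$
$X = - \frac{4916}{27}$ ($X = \frac{\left(42 + 47\right) - 5005}{29 + \frac{210}{-105}} = \frac{89 - 5005}{29 + 210 \left(- \frac{1}{105}\right)} = - \frac{4916}{29 - 2} = - \frac{4916}{27} \approx -182.07$)
$\frac{1}{X} = \frac{1}{- \frac{4916}{27}} = - \frac{27}{4916}$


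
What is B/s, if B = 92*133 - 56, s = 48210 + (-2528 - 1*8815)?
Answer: 4060/12289 ≈ 0.33038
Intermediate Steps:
s = 36867 (s = 48210 + (-2528 - 8815) = 48210 - 11343 = 36867)
B = 12180 (B = 12236 - 56 = 12180)
B/s = 12180/36867 = 12180*(1/36867) = 4060/12289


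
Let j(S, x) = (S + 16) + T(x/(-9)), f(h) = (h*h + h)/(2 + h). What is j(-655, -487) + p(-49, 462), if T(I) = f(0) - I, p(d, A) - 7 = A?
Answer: -2017/9 ≈ -224.11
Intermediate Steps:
p(d, A) = 7 + A
f(h) = (h + h**2)/(2 + h) (f(h) = (h**2 + h)/(2 + h) = (h + h**2)/(2 + h))
T(I) = -I (T(I) = 0*(1 + 0)/(2 + 0) - I = 0*1/2 - I = 0*(1/2)*1 - I = 0 - I = -I)
j(S, x) = 16 + S + x/9 (j(S, x) = (S + 16) - x/(-9) = (16 + S) - x*(-1)/9 = (16 + S) - (-1)*x/9 = (16 + S) + x/9 = 16 + S + x/9)
j(-655, -487) + p(-49, 462) = (16 - 655 + (1/9)*(-487)) + (7 + 462) = (16 - 655 - 487/9) + 469 = -6238/9 + 469 = -2017/9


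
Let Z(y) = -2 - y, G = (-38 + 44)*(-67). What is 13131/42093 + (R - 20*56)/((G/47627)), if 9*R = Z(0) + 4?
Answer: 374149114004/2820231 ≈ 1.3267e+5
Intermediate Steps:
G = -402 (G = 6*(-67) = -402)
R = 2/9 (R = ((-2 - 1*0) + 4)/9 = ((-2 + 0) + 4)/9 = (-2 + 4)/9 = (⅑)*2 = 2/9 ≈ 0.22222)
13131/42093 + (R - 20*56)/((G/47627)) = 13131/42093 + (2/9 - 20*56)/((-402/47627)) = 13131*(1/42093) + (2/9 - 1120)/((-402*1/47627)) = 1459/4677 - 10078/(9*(-402/47627)) = 1459/4677 - 10078/9*(-47627/402) = 1459/4677 + 239992453/1809 = 374149114004/2820231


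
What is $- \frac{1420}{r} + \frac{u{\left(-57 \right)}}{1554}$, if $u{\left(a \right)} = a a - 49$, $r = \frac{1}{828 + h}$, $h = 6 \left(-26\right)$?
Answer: $- \frac{741442880}{777} \approx -9.5424 \cdot 10^{5}$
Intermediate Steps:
$h = -156$
$r = \frac{1}{672}$ ($r = \frac{1}{828 - 156} = \frac{1}{672} \approx 0.0014881$)
$u{\left(a \right)} = -49 + a^{2}$ ($u{\left(a \right)} = a^{2} - 49 = -49 + a^{2}$)
$- \frac{1420}{r} + \frac{u{\left(-57 \right)}}{1554} = - 1420 \frac{1}{\frac{1}{672}} + \frac{-49 + \left(-57\right)^{2}}{1554} = \left(-1420\right) 672 + \left(-49 + 3249\right) \frac{1}{1554} = -954240 + 3200 \cdot \frac{1}{1554} = -954240 + \frac{1600}{777} = - \frac{741442880}{777}$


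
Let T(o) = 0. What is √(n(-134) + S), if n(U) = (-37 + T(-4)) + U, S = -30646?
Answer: I*√30817 ≈ 175.55*I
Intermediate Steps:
n(U) = -37 + U (n(U) = (-37 + 0) + U = -37 + U)
√(n(-134) + S) = √((-37 - 134) - 30646) = √(-171 - 30646) = √(-30817) = I*√30817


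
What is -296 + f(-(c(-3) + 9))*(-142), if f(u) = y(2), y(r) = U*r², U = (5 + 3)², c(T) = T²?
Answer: -36648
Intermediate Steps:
U = 64 (U = 8² = 64)
y(r) = 64*r²
f(u) = 256 (f(u) = 64*2² = 64*4 = 256)
-296 + f(-(c(-3) + 9))*(-142) = -296 + 256*(-142) = -296 - 36352 = -36648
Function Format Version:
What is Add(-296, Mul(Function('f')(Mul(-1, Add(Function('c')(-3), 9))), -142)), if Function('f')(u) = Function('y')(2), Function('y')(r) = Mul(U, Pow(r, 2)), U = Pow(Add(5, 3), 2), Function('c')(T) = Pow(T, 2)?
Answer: -36648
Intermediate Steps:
U = 64 (U = Pow(8, 2) = 64)
Function('y')(r) = Mul(64, Pow(r, 2))
Function('f')(u) = 256 (Function('f')(u) = Mul(64, Pow(2, 2)) = Mul(64, 4) = 256)
Add(-296, Mul(Function('f')(Mul(-1, Add(Function('c')(-3), 9))), -142)) = Add(-296, Mul(256, -142)) = Add(-296, -36352) = -36648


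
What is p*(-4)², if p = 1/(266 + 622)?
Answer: 2/111 ≈ 0.018018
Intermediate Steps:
p = 1/888 ≈ 0.0011261
p*(-4)² = (1/888)*(-4)² = (1/888)*16 = 2/111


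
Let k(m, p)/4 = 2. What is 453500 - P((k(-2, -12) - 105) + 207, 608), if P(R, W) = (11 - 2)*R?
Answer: 452510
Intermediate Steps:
k(m, p) = 8 (k(m, p) = 4*2 = 8)
P(R, W) = 9*R
453500 - P((k(-2, -12) - 105) + 207, 608) = 453500 - 9*((8 - 105) + 207) = 453500 - 9*(-97 + 207) = 453500 - 9*110 = 453500 - 1*990 = 453500 - 990 = 452510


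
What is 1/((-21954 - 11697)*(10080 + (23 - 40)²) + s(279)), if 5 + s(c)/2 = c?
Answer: -1/348926671 ≈ -2.8659e-9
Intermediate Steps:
s(c) = -10 + 2*c
1/((-21954 - 11697)*(10080 + (23 - 40)²) + s(279)) = 1/((-21954 - 11697)*(10080 + (23 - 40)²) + (-10 + 2*279)) = 1/(-33651*(10080 + (-17)²) + (-10 + 558)) = 1/(-33651*(10080 + 289) + 548) = 1/(-33651*10369 + 548) = 1/(-348927219 + 548) = 1/(-348926671) = -1/348926671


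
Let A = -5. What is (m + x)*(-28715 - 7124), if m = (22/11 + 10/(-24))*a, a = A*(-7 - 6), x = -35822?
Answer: 15361634731/12 ≈ 1.2801e+9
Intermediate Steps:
a = 65 (a = -5*(-7 - 6) = -5*(-13) = 65)
m = 1235/12 (m = (22/11 + 10/(-24))*65 = (22*(1/11) + 10*(-1/24))*65 = (2 - 5/12)*65 = (19/12)*65 = 1235/12 ≈ 102.92)
(m + x)*(-28715 - 7124) = (1235/12 - 35822)*(-28715 - 7124) = -428629/12*(-35839) = 15361634731/12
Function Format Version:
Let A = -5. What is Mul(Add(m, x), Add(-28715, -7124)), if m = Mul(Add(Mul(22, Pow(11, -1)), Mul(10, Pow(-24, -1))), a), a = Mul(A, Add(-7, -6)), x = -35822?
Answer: Rational(15361634731, 12) ≈ 1.2801e+9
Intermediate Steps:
a = 65 (a = Mul(-5, Add(-7, -6)) = Mul(-5, -13) = 65)
m = Rational(1235, 12) (m = Mul(Add(Mul(22, Pow(11, -1)), Mul(10, Pow(-24, -1))), 65) = Mul(Add(Mul(22, Rational(1, 11)), Mul(10, Rational(-1, 24))), 65) = Mul(Add(2, Rational(-5, 12)), 65) = Mul(Rational(19, 12), 65) = Rational(1235, 12) ≈ 102.92)
Mul(Add(m, x), Add(-28715, -7124)) = Mul(Add(Rational(1235, 12), -35822), Add(-28715, -7124)) = Mul(Rational(-428629, 12), -35839) = Rational(15361634731, 12)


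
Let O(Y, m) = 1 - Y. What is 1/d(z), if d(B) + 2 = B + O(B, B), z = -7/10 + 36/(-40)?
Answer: -1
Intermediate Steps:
z = -8/5 (z = -7*1/10 + 36*(-1/40) = -7/10 - 9/10 = -8/5 ≈ -1.6000)
d(B) = -1 (d(B) = -2 + (B + (1 - B)) = -2 + 1 = -1)
1/d(z) = 1/(-1) = -1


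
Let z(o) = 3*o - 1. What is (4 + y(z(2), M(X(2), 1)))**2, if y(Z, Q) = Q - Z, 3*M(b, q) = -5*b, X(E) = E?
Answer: 169/9 ≈ 18.778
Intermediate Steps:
M(b, q) = -5*b/3 (M(b, q) = (-5*b)/3 = -5*b/3)
z(o) = -1 + 3*o
(4 + y(z(2), M(X(2), 1)))**2 = (4 + (-5/3*2 - (-1 + 3*2)))**2 = (4 + (-10/3 - (-1 + 6)))**2 = (4 + (-10/3 - 1*5))**2 = (4 + (-10/3 - 5))**2 = (4 - 25/3)**2 = (-13/3)**2 = 169/9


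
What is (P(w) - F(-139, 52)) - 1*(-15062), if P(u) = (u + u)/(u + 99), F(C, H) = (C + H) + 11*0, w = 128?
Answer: 3439079/227 ≈ 15150.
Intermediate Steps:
F(C, H) = C + H (F(C, H) = (C + H) + 0 = C + H)
P(u) = 2*u/(99 + u) (P(u) = (2*u)/(99 + u) = 2*u/(99 + u))
(P(w) - F(-139, 52)) - 1*(-15062) = (2*128/(99 + 128) - (-139 + 52)) - 1*(-15062) = (2*128/227 - 1*(-87)) + 15062 = (2*128*(1/227) + 87) + 15062 = (256/227 + 87) + 15062 = 20005/227 + 15062 = 3439079/227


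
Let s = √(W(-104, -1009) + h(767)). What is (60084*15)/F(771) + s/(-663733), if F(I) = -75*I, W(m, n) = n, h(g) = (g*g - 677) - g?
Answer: -20028/1285 - 2*√146459/663733 ≈ -15.587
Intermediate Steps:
h(g) = -677 + g² - g (h(g) = (g² - 677) - g = (-677 + g²) - g = -677 + g² - g)
s = 2*√146459 (s = √(-1009 + (-677 + 767² - 1*767)) = √(-1009 + (-677 + 588289 - 767)) = √(-1009 + 586845) = √585836 = 2*√146459 ≈ 765.40)
(60084*15)/F(771) + s/(-663733) = (60084*15)/((-75*771)) + (2*√146459)/(-663733) = 901260/(-57825) + (2*√146459)*(-1/663733) = 901260*(-1/57825) - 2*√146459/663733 = -20028/1285 - 2*√146459/663733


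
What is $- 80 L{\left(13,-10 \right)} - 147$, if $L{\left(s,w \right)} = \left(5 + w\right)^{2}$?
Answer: $-2147$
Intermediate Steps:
$- 80 L{\left(13,-10 \right)} - 147 = - 80 \left(5 - 10\right)^{2} - 147 = - 80 \left(-5\right)^{2} - 147 = \left(-80\right) 25 - 147 = -2000 - 147 = -2147$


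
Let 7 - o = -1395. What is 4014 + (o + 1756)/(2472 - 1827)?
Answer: 2592188/645 ≈ 4018.9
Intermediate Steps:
o = 1402 (o = 7 - 1*(-1395) = 7 + 1395 = 1402)
4014 + (o + 1756)/(2472 - 1827) = 4014 + (1402 + 1756)/(2472 - 1827) = 4014 + 3158/645 = 2592188/645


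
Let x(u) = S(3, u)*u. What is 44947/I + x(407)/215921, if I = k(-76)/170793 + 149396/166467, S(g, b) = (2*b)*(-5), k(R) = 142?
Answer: 13137354701957813777/262595196331142 ≈ 50029.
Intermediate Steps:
S(g, b) = -10*b
I = 1216163302/1353876111 (I = 142/170793 + 149396/166467 = 1216163302/1353876111 ≈ 0.89828)
x(u) = -10*u² (x(u) = (-10*u)*u = -10*u²)
44947/I + x(407)/215921 = 44947/(1216163302/1353876111) - 10*407²/215921 = 44947*(1353876111/1216163302) - 10*165649*(1/215921) = 60852669561117/1216163302 - 1656490*1/215921 = 60852669561117/1216163302 - 1656490/215921 = 13137354701957813777/262595196331142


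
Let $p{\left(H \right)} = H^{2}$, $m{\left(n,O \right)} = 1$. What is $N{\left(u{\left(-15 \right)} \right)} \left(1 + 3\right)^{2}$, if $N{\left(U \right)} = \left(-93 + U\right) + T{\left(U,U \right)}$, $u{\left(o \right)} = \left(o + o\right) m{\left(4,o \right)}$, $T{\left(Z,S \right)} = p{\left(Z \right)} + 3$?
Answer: $12480$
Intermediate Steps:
$T{\left(Z,S \right)} = 3 + Z^{2}$ ($T{\left(Z,S \right)} = Z^{2} + 3 = 3 + Z^{2}$)
$u{\left(o \right)} = 2 o$ ($u{\left(o \right)} = \left(o + o\right) 1 = 2 o 1 = 2 o$)
$N{\left(U \right)} = -90 + U + U^{2}$ ($N{\left(U \right)} = \left(-93 + U\right) + \left(3 + U^{2}\right) = -90 + U + U^{2}$)
$N{\left(u{\left(-15 \right)} \right)} \left(1 + 3\right)^{2} = \left(-90 + 2 \left(-15\right) + \left(2 \left(-15\right)\right)^{2}\right) \left(1 + 3\right)^{2} = \left(-90 - 30 + \left(-30\right)^{2}\right) 4^{2} = \left(-90 - 30 + 900\right) 16 = 780 \cdot 16 = 12480$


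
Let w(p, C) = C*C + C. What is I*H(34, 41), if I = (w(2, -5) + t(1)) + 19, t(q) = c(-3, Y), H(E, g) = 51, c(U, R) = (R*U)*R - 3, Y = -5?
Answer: -1989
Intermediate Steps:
c(U, R) = -3 + U*R² (c(U, R) = U*R² - 3 = -3 + U*R²)
w(p, C) = C + C² (w(p, C) = C² + C = C + C²)
t(q) = -78 (t(q) = -3 - 3*(-5)² = -3 - 3*25 = -3 - 75 = -78)
I = -39 (I = (-5*(1 - 5) - 78) + 19 = (-5*(-4) - 78) + 19 = (20 - 78) + 19 = -58 + 19 = -39)
I*H(34, 41) = -39*51 = -1989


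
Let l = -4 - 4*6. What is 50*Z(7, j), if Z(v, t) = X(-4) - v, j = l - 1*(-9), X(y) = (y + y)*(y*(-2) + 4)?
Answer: -5150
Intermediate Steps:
l = -28 (l = -4 - 24 = -28)
X(y) = 2*y*(4 - 2*y) (X(y) = (2*y)*(-2*y + 4) = (2*y)*(4 - 2*y) = 2*y*(4 - 2*y))
j = -19 (j = -28 - 1*(-9) = -28 + 9 = -19)
Z(v, t) = -96 - v (Z(v, t) = 4*(-4)*(2 - 1*(-4)) - v = 4*(-4)*(2 + 4) - v = 4*(-4)*6 - v = -96 - v)
50*Z(7, j) = 50*(-96 - 1*7) = 50*(-96 - 7) = 50*(-103) = -5150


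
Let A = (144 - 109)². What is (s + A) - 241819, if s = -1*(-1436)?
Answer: -239158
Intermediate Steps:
s = 1436
A = 1225 (A = 35² = 1225)
(s + A) - 241819 = (1436 + 1225) - 241819 = 2661 - 241819 = -239158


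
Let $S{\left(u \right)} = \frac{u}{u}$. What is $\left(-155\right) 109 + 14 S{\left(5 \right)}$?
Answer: $-16881$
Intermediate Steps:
$S{\left(u \right)} = 1$
$\left(-155\right) 109 + 14 S{\left(5 \right)} = \left(-155\right) 109 + 14 \cdot 1 = -16895 + 14 = -16881$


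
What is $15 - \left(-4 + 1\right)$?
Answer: $18$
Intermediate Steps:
$15 - \left(-4 + 1\right) = 15 - -3 = 15 + 3 = 18$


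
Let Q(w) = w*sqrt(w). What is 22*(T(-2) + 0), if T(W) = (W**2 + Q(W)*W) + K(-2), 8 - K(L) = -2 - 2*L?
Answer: 220 + 88*I*sqrt(2) ≈ 220.0 + 124.45*I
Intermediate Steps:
K(L) = 10 + 2*L (K(L) = 8 - (-2 - 2*L) = 8 + (2 + 2*L) = 10 + 2*L)
Q(w) = w**(3/2)
T(W) = 6 + W**2 + W**(5/2) (T(W) = (W**2 + W**(3/2)*W) + (10 + 2*(-2)) = (W**2 + W**(5/2)) + (10 - 4) = (W**2 + W**(5/2)) + 6 = 6 + W**2 + W**(5/2))
22*(T(-2) + 0) = 22*((6 + (-2)**2 + (-2)**(5/2)) + 0) = 22*((6 + 4 + 4*I*sqrt(2)) + 0) = 22*((10 + 4*I*sqrt(2)) + 0) = 22*(10 + 4*I*sqrt(2)) = 220 + 88*I*sqrt(2)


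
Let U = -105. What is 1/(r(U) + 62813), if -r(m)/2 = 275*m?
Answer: 1/120563 ≈ 8.2944e-6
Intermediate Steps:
r(m) = -550*m
1/(r(U) + 62813) = 1/(-550*(-105) + 62813) = 1/(57750 + 62813) = 1/120563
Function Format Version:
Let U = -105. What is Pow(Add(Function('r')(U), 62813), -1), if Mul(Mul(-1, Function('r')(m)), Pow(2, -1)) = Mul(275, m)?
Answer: Rational(1, 120563) ≈ 8.2944e-6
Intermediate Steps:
Function('r')(m) = Mul(-550, m) (Function('r')(m) = Mul(-2, Mul(275, m)) = Mul(-550, m))
Pow(Add(Function('r')(U), 62813), -1) = Pow(Add(Mul(-550, -105), 62813), -1) = Pow(Add(57750, 62813), -1) = Pow(120563, -1) = Rational(1, 120563)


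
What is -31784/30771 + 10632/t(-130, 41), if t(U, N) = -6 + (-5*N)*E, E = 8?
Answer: -189736868/25324533 ≈ -7.4922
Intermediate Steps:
t(U, N) = -6 - 40*N (t(U, N) = -6 - 5*N*8 = -6 - 40*N)
-31784/30771 + 10632/t(-130, 41) = -31784/30771 + 10632/(-6 - 40*41) = -31784*1/30771 + 10632/(-6 - 1640) = -31784/30771 + 10632/(-1646) = -31784/30771 + 10632*(-1/1646) = -31784/30771 - 5316/823 = -189736868/25324533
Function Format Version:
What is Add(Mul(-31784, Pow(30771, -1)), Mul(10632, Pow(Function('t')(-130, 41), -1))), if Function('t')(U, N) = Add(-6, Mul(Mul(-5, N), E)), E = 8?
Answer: Rational(-189736868, 25324533) ≈ -7.4922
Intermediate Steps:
Function('t')(U, N) = Add(-6, Mul(-40, N)) (Function('t')(U, N) = Add(-6, Mul(Mul(-5, N), 8)) = Add(-6, Mul(-40, N)))
Add(Mul(-31784, Pow(30771, -1)), Mul(10632, Pow(Function('t')(-130, 41), -1))) = Add(Mul(-31784, Pow(30771, -1)), Mul(10632, Pow(Add(-6, Mul(-40, 41)), -1))) = Add(Mul(-31784, Rational(1, 30771)), Mul(10632, Pow(Add(-6, -1640), -1))) = Add(Rational(-31784, 30771), Mul(10632, Pow(-1646, -1))) = Add(Rational(-31784, 30771), Mul(10632, Rational(-1, 1646))) = Add(Rational(-31784, 30771), Rational(-5316, 823)) = Rational(-189736868, 25324533)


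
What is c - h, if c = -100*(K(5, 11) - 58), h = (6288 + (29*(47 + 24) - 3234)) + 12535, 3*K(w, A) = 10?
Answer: -36544/3 ≈ -12181.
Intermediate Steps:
K(w, A) = 10/3 (K(w, A) = (⅓)*10 = 10/3)
h = 17648 (h = (6288 + (29*71 - 3234)) + 12535 = (6288 + (2059 - 3234)) + 12535 = (6288 - 1175) + 12535 = 5113 + 12535 = 17648)
c = 16400/3 (c = -100*(10/3 - 58) = -100*(-164/3) = 16400/3 ≈ 5466.7)
c - h = 16400/3 - 1*17648 = 16400/3 - 17648 = -36544/3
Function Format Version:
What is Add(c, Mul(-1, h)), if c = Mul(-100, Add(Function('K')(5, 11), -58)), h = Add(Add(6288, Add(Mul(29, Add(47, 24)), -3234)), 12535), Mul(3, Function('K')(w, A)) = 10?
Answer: Rational(-36544, 3) ≈ -12181.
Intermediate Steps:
Function('K')(w, A) = Rational(10, 3) (Function('K')(w, A) = Mul(Rational(1, 3), 10) = Rational(10, 3))
h = 17648 (h = Add(Add(6288, Add(Mul(29, 71), -3234)), 12535) = Add(Add(6288, Add(2059, -3234)), 12535) = Add(Add(6288, -1175), 12535) = Add(5113, 12535) = 17648)
c = Rational(16400, 3) (c = Mul(-100, Add(Rational(10, 3), -58)) = Mul(-100, Rational(-164, 3)) = Rational(16400, 3) ≈ 5466.7)
Add(c, Mul(-1, h)) = Add(Rational(16400, 3), Mul(-1, 17648)) = Add(Rational(16400, 3), -17648) = Rational(-36544, 3)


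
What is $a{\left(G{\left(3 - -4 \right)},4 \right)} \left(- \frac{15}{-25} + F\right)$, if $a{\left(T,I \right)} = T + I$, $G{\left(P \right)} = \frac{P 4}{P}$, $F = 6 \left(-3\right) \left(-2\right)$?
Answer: $\frac{1464}{5} \approx 292.8$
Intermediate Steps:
$F = 36$ ($F = \left(-18\right) \left(-2\right) = 36$)
$G{\left(P \right)} = 4$ ($G{\left(P \right)} = \frac{4 P}{P} = 4$)
$a{\left(T,I \right)} = I + T$
$a{\left(G{\left(3 - -4 \right)},4 \right)} \left(- \frac{15}{-25} + F\right) = \left(4 + 4\right) \left(- \frac{15}{-25} + 36\right) = 8 \left(\left(-15\right) \left(- \frac{1}{25}\right) + 36\right) = 8 \left(\frac{3}{5} + 36\right) = 8 \cdot \frac{183}{5} = \frac{1464}{5}$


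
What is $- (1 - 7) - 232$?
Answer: $-226$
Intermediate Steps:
$- (1 - 7) - 232 = \left(-1\right) \left(-6\right) - 232 = 6 - 232 = -226$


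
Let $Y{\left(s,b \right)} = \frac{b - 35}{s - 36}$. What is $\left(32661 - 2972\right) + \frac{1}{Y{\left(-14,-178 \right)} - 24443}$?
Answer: $\frac{36278087543}{1221937} \approx 29689.0$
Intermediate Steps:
$Y{\left(s,b \right)} = \frac{-35 + b}{-36 + s}$
$\left(32661 - 2972\right) + \frac{1}{Y{\left(-14,-178 \right)} - 24443} = \left(32661 - 2972\right) + \frac{1}{\frac{-35 - 178}{-36 - 14} - 24443} = 29689 + \frac{1}{\frac{1}{-50} \left(-213\right) - 24443} = 29689 + \frac{1}{\left(- \frac{1}{50}\right) \left(-213\right) - 24443} = 29689 + \frac{1}{\frac{213}{50} - 24443} = 29689 + \frac{1}{- \frac{1221937}{50}} = 29689 - \frac{50}{1221937} = \frac{36278087543}{1221937}$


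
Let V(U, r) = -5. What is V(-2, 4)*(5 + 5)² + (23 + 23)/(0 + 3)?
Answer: -1454/3 ≈ -484.67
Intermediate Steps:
V(-2, 4)*(5 + 5)² + (23 + 23)/(0 + 3) = -5*(5 + 5)² + (23 + 23)/(0 + 3) = -5*10² + 46/3 = -5*100 + 46*(⅓) = -500 + 46/3 = -1454/3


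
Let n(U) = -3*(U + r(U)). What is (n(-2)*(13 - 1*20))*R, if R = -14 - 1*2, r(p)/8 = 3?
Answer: -7392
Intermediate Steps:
r(p) = 24 (r(p) = 8*3 = 24)
n(U) = -72 - 3*U (n(U) = -3*(U + 24) = -3*(24 + U) = -72 - 3*U)
R = -16 (R = -14 - 2 = -16)
(n(-2)*(13 - 1*20))*R = ((-72 - 3*(-2))*(13 - 1*20))*(-16) = ((-72 + 6)*(13 - 20))*(-16) = -66*(-7)*(-16) = 462*(-16) = -7392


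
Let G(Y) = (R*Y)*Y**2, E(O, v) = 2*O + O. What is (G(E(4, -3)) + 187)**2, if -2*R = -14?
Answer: 150872089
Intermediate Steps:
R = 7 (R = -1/2*(-14) = 7)
E(O, v) = 3*O
G(Y) = 7*Y**3 (G(Y) = (7*Y)*Y**2 = 7*Y**3)
(G(E(4, -3)) + 187)**2 = (7*(3*4)**3 + 187)**2 = (7*12**3 + 187)**2 = (7*1728 + 187)**2 = (12096 + 187)**2 = 12283**2 = 150872089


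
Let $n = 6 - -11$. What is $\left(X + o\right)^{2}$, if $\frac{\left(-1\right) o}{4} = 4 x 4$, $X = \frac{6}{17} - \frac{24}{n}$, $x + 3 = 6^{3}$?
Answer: $\frac{53713624644}{289} \approx 1.8586 \cdot 10^{8}$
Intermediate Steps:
$x = 213$ ($x = -3 + 6^{3} = -3 + 216 = 213$)
$n = 17$ ($n = 6 + 11 = 17$)
$X = - \frac{18}{17}$ ($X = \frac{6}{17} - \frac{24}{17} = - \frac{18}{17} \approx -1.0588$)
$o = -13632$ ($o = - 4 \cdot 4 \cdot 213 \cdot 4 = - 4 \cdot 852 \cdot 4 = \left(-4\right) 3408 = -13632$)
$\left(X + o\right)^{2} = \left(- \frac{18}{17} - 13632\right)^{2} = \left(- \frac{231762}{17}\right)^{2} = \frac{53713624644}{289}$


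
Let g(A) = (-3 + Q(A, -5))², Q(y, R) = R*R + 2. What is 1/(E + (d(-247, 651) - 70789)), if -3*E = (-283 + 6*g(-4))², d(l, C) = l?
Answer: -3/10281037 ≈ -2.9180e-7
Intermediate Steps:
Q(y, R) = 2 + R² (Q(y, R) = R² + 2 = 2 + R²)
g(A) = 576 (g(A) = (-3 + (2 + (-5)²))² = (-3 + (2 + 25))² = (-3 + 27)² = 24² = 576)
E = -10067929/3 (E = -(-283 + 6*576)²/3 = -(-283 + 3456)²/3 = -⅓*3173² = -⅓*10067929 = -10067929/3 ≈ -3.3560e+6)
1/(E + (d(-247, 651) - 70789)) = 1/(-10067929/3 + (-247 - 70789)) = 1/(-10067929/3 - 71036) = 1/(-10281037/3) = -3/10281037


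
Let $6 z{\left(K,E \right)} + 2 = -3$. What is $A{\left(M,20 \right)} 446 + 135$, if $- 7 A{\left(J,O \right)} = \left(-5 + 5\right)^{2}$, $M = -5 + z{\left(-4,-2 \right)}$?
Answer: $135$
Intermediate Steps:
$z{\left(K,E \right)} = - \frac{5}{6}$ ($z{\left(K,E \right)} = - \frac{1}{3} + \frac{1}{6} \left(-3\right) = - \frac{1}{3} - \frac{1}{2} = - \frac{5}{6}$)
$M = - \frac{35}{6}$ ($M = -5 - \frac{5}{6} = - \frac{35}{6} \approx -5.8333$)
$A{\left(J,O \right)} = 0$ ($A{\left(J,O \right)} = - \frac{\left(-5 + 5\right)^{2}}{7} = - \frac{0^{2}}{7} = \left(- \frac{1}{7}\right) 0 = 0$)
$A{\left(M,20 \right)} 446 + 135 = 0 \cdot 446 + 135 = 0 + 135 = 135$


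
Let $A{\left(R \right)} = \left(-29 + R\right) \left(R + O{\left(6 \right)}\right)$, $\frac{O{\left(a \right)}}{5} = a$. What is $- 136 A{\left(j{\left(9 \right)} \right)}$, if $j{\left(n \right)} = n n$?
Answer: $-784992$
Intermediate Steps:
$O{\left(a \right)} = 5 a$
$j{\left(n \right)} = n^{2}$
$A{\left(R \right)} = \left(-29 + R\right) \left(30 + R\right)$ ($A{\left(R \right)} = \left(-29 + R\right) \left(R + 5 \cdot 6\right) = \left(-29 + R\right) \left(R + 30\right) = \left(-29 + R\right) \left(30 + R\right)$)
$- 136 A{\left(j{\left(9 \right)} \right)} = - 136 \left(-870 + 9^{2} + \left(9^{2}\right)^{2}\right) = - 136 \left(-870 + 81 + 81^{2}\right) = - 136 \left(-870 + 81 + 6561\right) = \left(-136\right) 5772 = -784992$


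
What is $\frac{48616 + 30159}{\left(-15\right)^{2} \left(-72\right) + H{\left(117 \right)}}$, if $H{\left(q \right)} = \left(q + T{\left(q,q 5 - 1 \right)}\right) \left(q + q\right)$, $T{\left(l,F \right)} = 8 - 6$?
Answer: $\frac{78775}{11646} \approx 6.7641$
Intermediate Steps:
$T{\left(l,F \right)} = 2$ ($T{\left(l,F \right)} = 8 - 6 = 2$)
$H{\left(q \right)} = 2 q \left(2 + q\right)$ ($H{\left(q \right)} = \left(q + 2\right) \left(q + q\right) = \left(2 + q\right) 2 q = 2 q \left(2 + q\right)$)
$\frac{48616 + 30159}{\left(-15\right)^{2} \left(-72\right) + H{\left(117 \right)}} = \frac{48616 + 30159}{\left(-15\right)^{2} \left(-72\right) + 2 \cdot 117 \left(2 + 117\right)} = \frac{78775}{225 \left(-72\right) + 2 \cdot 117 \cdot 119} = \frac{78775}{-16200 + 27846} = \frac{78775}{11646}$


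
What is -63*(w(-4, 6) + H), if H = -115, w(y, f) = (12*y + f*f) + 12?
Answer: 7245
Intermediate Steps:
w(y, f) = 12 + f² + 12*y (w(y, f) = (12*y + f²) + 12 = (f² + 12*y) + 12 = 12 + f² + 12*y)
-63*(w(-4, 6) + H) = -63*((12 + 6² + 12*(-4)) - 115) = -63*((12 + 36 - 48) - 115) = -63*(0 - 115) = -63*(-115) = 7245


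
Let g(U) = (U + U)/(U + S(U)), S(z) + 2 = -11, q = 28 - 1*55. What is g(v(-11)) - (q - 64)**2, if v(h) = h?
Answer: -99361/12 ≈ -8280.1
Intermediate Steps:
q = -27 (q = 28 - 55 = -27)
S(z) = -13 (S(z) = -2 - 11 = -13)
g(U) = 2*U/(-13 + U) (g(U) = (U + U)/(U - 13) = (2*U)/(-13 + U) = 2*U/(-13 + U))
g(v(-11)) - (q - 64)**2 = 2*(-11)/(-13 - 11) - (-27 - 64)**2 = 2*(-11)/(-24) - 1*(-91)**2 = 2*(-11)*(-1/24) - 1*8281 = 11/12 - 8281 = -99361/12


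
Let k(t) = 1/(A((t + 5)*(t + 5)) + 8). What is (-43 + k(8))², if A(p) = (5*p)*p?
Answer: 37711365157764/20395552969 ≈ 1849.0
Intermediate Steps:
A(p) = 5*p²
k(t) = 1/(8 + 5*(5 + t)⁴) (k(t) = 1/(5*((t + 5)*(t + 5))² + 8) = 1/(5*((5 + t)*(5 + t))² + 8) = 1/(5*((5 + t)²)² + 8) = 1/(5*(5 + t)⁴ + 8) = 1/(8 + 5*(5 + t)⁴))
(-43 + k(8))² = (-43 + 1/(8 + 5*(5 + 8)⁴))² = (-43 + 1/(8 + 5*13⁴))² = (-43 + 1/(8 + 5*28561))² = (-43 + 1/(8 + 142805))² = (-43 + 1/142813)² = (-6140958/142813)² = 37711365157764/20395552969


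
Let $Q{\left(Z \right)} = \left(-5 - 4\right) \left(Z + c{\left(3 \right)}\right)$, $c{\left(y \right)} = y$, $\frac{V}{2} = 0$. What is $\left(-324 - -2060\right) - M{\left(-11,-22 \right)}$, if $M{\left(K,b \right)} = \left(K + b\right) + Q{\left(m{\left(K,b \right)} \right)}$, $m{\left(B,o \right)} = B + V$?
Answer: $1697$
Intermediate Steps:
$V = 0$ ($V = 2 \cdot 0 = 0$)
$m{\left(B,o \right)} = B$ ($m{\left(B,o \right)} = B + 0 = B$)
$Q{\left(Z \right)} = -27 - 9 Z$ ($Q{\left(Z \right)} = \left(-5 - 4\right) \left(Z + 3\right) = - 9 \left(3 + Z\right) = -27 - 9 Z$)
$M{\left(K,b \right)} = -27 + b - 8 K$ ($M{\left(K,b \right)} = \left(K + b\right) - \left(27 + 9 K\right) = -27 + b - 8 K$)
$\left(-324 - -2060\right) - M{\left(-11,-22 \right)} = \left(-324 - -2060\right) - \left(-27 - 22 - -88\right) = \left(-324 + 2060\right) - \left(-27 - 22 + 88\right) = 1736 - 39 = 1697$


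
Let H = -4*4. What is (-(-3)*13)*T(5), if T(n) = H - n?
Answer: -819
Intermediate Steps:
H = -16
T(n) = -16 - n
(-(-3)*13)*T(5) = (-(-3)*13)*(-16 - 1*5) = (-3*(-13))*(-16 - 5) = 39*(-21) = -819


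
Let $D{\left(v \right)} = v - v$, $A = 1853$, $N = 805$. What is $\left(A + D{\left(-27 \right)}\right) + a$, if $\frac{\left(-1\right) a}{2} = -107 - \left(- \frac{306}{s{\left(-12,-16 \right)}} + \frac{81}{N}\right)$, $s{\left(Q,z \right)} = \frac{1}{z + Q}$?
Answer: $\frac{15458577}{805} \approx 19203.0$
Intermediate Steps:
$s{\left(Q,z \right)} = \frac{1}{Q + z}$
$D{\left(v \right)} = 0$
$a = \frac{13966912}{805}$ ($a = - 2 \left(-107 - \left(- \frac{306}{\frac{1}{-12 - 16}} + \frac{81}{805}\right)\right) = - 2 \left(-107 - \left(- \frac{306}{\frac{1}{-28}} + 81 \cdot \frac{1}{805}\right)\right) = - 2 \left(-107 - \left(- \frac{306}{- \frac{1}{28}} + \frac{81}{805}\right)\right) = - 2 \left(-107 - \left(\left(-306\right) \left(-28\right) + \frac{81}{805}\right)\right) = - 2 \left(-107 - \left(8568 + \frac{81}{805}\right)\right) = - 2 \left(-107 - \frac{6897321}{805}\right) = \left(-2\right) \left(- \frac{6983456}{805}\right) = \frac{13966912}{805} \approx 17350.0$)
$\left(A + D{\left(-27 \right)}\right) + a = \left(1853 + 0\right) + \frac{13966912}{805} = 1853 + \frac{13966912}{805} = \frac{15458577}{805}$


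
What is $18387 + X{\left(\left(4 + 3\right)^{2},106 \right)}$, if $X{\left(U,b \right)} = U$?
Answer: $18436$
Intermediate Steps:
$18387 + X{\left(\left(4 + 3\right)^{2},106 \right)} = 18387 + \left(4 + 3\right)^{2} = 18387 + 7^{2} = 18387 + 49 = 18436$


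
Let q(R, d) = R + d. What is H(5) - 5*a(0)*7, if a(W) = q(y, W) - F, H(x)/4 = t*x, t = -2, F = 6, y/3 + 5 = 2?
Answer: 485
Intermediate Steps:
y = -9 (y = -15 + 3*2 = -15 + 6 = -9)
H(x) = -8*x (H(x) = 4*(-2*x) = -8*x)
a(W) = -15 + W (a(W) = (-9 + W) - 1*6 = (-9 + W) - 6 = -15 + W)
H(5) - 5*a(0)*7 = -8*5 - 5*(-15 + 0)*7 = -40 - 5*(-15)*7 = -40 + 75*7 = -40 + 525 = 485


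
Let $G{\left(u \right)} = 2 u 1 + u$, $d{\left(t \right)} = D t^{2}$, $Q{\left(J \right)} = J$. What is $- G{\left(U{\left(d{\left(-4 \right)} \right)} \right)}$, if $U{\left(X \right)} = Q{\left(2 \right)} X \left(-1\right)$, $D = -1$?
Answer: $-96$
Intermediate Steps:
$d{\left(t \right)} = - t^{2}$
$U{\left(X \right)} = - 2 X$ ($U{\left(X \right)} = 2 X \left(-1\right) = - 2 X$)
$G{\left(u \right)} = 3 u$ ($G{\left(u \right)} = 2 u + u = 3 u$)
$- G{\left(U{\left(d{\left(-4 \right)} \right)} \right)} = - 3 \left(- 2 \left(- \left(-4\right)^{2}\right)\right) = - 3 \left(- 2 \left(\left(-1\right) 16\right)\right) = - 3 \left(\left(-2\right) \left(-16\right)\right) = - 3 \cdot 32 = \left(-1\right) 96 = -96$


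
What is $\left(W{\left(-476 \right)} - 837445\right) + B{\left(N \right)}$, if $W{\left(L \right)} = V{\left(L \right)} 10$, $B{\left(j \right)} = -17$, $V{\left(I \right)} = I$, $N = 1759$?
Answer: $-842222$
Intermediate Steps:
$W{\left(L \right)} = 10 L$ ($W{\left(L \right)} = L 10 = 10 L$)
$\left(W{\left(-476 \right)} - 837445\right) + B{\left(N \right)} = \left(10 \left(-476\right) - 837445\right) - 17 = \left(-4760 - 837445\right) - 17 = -842205 - 17 = -842222$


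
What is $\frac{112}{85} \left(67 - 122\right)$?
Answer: $- \frac{1232}{17} \approx -72.471$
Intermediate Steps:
$\frac{112}{85} \left(67 - 122\right) = 112 \cdot \frac{1}{85} \left(-55\right) = \frac{112}{85} \left(-55\right) = - \frac{1232}{17}$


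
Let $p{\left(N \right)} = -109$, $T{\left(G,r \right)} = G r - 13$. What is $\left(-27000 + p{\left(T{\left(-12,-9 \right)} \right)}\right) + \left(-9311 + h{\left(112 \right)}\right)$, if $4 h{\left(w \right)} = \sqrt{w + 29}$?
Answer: $-36420 + \frac{\sqrt{141}}{4} \approx -36417.0$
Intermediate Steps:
$h{\left(w \right)} = \frac{\sqrt{29 + w}}{4}$ ($h{\left(w \right)} = \frac{\sqrt{w + 29}}{4} = \frac{\sqrt{29 + w}}{4}$)
$T{\left(G,r \right)} = -13 + G r$
$\left(-27000 + p{\left(T{\left(-12,-9 \right)} \right)}\right) + \left(-9311 + h{\left(112 \right)}\right) = \left(-27000 - 109\right) - \left(9311 - \frac{\sqrt{29 + 112}}{4}\right) = -27109 - \left(9311 - \frac{\sqrt{141}}{4}\right) = -36420 + \frac{\sqrt{141}}{4}$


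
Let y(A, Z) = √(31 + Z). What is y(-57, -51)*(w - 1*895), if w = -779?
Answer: -3348*I*√5 ≈ -7486.4*I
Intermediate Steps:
y(-57, -51)*(w - 1*895) = √(31 - 51)*(-779 - 1*895) = √(-20)*(-779 - 895) = (2*I*√5)*(-1674) = -3348*I*√5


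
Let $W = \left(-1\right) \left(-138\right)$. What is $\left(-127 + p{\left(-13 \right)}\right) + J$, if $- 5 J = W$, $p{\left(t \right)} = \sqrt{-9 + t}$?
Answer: $- \frac{773}{5} + i \sqrt{22} \approx -154.6 + 4.6904 i$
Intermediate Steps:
$W = 138$
$J = - \frac{138}{5}$ ($J = \left(- \frac{1}{5}\right) 138 = - \frac{138}{5} \approx -27.6$)
$\left(-127 + p{\left(-13 \right)}\right) + J = \left(-127 + \sqrt{-9 - 13}\right) - \frac{138}{5} = \left(-127 + \sqrt{-22}\right) - \frac{138}{5} = \left(-127 + i \sqrt{22}\right) - \frac{138}{5} = - \frac{773}{5} + i \sqrt{22}$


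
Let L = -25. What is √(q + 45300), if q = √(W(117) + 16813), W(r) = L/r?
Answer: √(68901300 + 78*√6393062)/39 ≈ 213.14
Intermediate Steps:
W(r) = -25/r
q = 2*√6393062/39 (q = √(-25/117 + 16813) = √(1967096/117) = 2*√6393062/39 ≈ 129.66)
√(q + 45300) = √(2*√6393062/39 + 45300) = √(45300 + 2*√6393062/39)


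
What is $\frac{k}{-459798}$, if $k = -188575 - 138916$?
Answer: $\frac{327491}{459798} \approx 0.71225$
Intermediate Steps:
$k = -327491$ ($k = -188575 - 138916 = -327491$)
$\frac{k}{-459798} = - \frac{327491}{-459798} = \left(-327491\right) \left(- \frac{1}{459798}\right) = \frac{327491}{459798}$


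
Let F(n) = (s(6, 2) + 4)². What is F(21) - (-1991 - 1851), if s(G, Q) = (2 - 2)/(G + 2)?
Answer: 3858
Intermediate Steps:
s(G, Q) = 0 (s(G, Q) = 0/(2 + G) = 0)
F(n) = 16 (F(n) = (0 + 4)² = 4² = 16)
F(21) - (-1991 - 1851) = 16 - (-1991 - 1851) = 16 - 1*(-3842) = 16 + 3842 = 3858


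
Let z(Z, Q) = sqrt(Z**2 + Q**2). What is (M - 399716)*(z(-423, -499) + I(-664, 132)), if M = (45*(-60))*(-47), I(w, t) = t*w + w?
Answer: 24092926592 - 272816*sqrt(427930) ≈ 2.3914e+10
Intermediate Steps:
I(w, t) = w + t*w
M = 126900 (M = -2700*(-47) = 126900)
z(Z, Q) = sqrt(Q**2 + Z**2)
(M - 399716)*(z(-423, -499) + I(-664, 132)) = (126900 - 399716)*(sqrt((-499)**2 + (-423)**2) - 664*(1 + 132)) = -272816*(sqrt(249001 + 178929) - 664*133) = -272816*(sqrt(427930) - 88312) = -272816*(-88312 + sqrt(427930)) = 24092926592 - 272816*sqrt(427930)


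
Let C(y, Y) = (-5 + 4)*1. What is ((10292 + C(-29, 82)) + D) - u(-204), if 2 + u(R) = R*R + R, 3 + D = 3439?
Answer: -27683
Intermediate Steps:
D = 3436 (D = -3 + 3439 = 3436)
C(y, Y) = -1 (C(y, Y) = -1*1 = -1)
u(R) = -2 + R + R**2 (u(R) = -2 + (R*R + R) = -2 + (R**2 + R) = -2 + (R + R**2) = -2 + R + R**2)
((10292 + C(-29, 82)) + D) - u(-204) = ((10292 - 1) + 3436) - (-2 - 204 + (-204)**2) = (10291 + 3436) - (-2 - 204 + 41616) = 13727 - 1*41410 = 13727 - 41410 = -27683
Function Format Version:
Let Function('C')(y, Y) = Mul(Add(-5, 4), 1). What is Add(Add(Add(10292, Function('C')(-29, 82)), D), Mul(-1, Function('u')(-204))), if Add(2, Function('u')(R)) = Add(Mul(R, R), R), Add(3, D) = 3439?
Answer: -27683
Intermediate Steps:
D = 3436 (D = Add(-3, 3439) = 3436)
Function('C')(y, Y) = -1 (Function('C')(y, Y) = Mul(-1, 1) = -1)
Function('u')(R) = Add(-2, R, Pow(R, 2)) (Function('u')(R) = Add(-2, Add(Mul(R, R), R)) = Add(-2, Add(Pow(R, 2), R)) = Add(-2, Add(R, Pow(R, 2))) = Add(-2, R, Pow(R, 2)))
Add(Add(Add(10292, Function('C')(-29, 82)), D), Mul(-1, Function('u')(-204))) = Add(Add(Add(10292, -1), 3436), Mul(-1, Add(-2, -204, Pow(-204, 2)))) = Add(Add(10291, 3436), Mul(-1, Add(-2, -204, 41616))) = Add(13727, Mul(-1, 41410)) = Add(13727, -41410) = -27683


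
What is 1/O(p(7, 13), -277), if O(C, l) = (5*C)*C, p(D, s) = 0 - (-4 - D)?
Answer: 1/605 ≈ 0.0016529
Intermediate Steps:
p(D, s) = 4 + D (p(D, s) = 0 + (4 + D) = 4 + D)
O(C, l) = 5*C²
1/O(p(7, 13), -277) = 1/(5*(4 + 7)²) = 1/(5*11²) = 1/(5*121) = 1/605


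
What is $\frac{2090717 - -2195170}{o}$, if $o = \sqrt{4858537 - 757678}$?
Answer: $\frac{84037 \sqrt{9299}}{3829} \approx 2116.4$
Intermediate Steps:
$o = 21 \sqrt{9299}$ ($o = \sqrt{4100859} = 21 \sqrt{9299} \approx 2025.1$)
$\frac{2090717 - -2195170}{o} = \frac{2090717 - -2195170}{21 \sqrt{9299}} = \left(2090717 + 2195170\right) \frac{\sqrt{9299}}{195279} = 4285887 \frac{\sqrt{9299}}{195279} = \frac{84037 \sqrt{9299}}{3829}$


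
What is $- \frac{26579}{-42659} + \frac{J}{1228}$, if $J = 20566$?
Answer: $\frac{454982003}{26192626} \approx 17.371$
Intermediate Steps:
$- \frac{26579}{-42659} + \frac{J}{1228} = - \frac{26579}{-42659} + \frac{20566}{1228} = \left(-26579\right) \left(- \frac{1}{42659}\right) + 20566 \cdot \frac{1}{1228} = \frac{26579}{42659} + \frac{10283}{614} = \frac{454982003}{26192626}$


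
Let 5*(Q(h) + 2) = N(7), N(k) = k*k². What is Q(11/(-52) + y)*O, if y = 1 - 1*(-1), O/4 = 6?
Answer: 7992/5 ≈ 1598.4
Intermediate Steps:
O = 24 (O = 4*6 = 24)
y = 2 (y = 1 + 1 = 2)
N(k) = k³
Q(h) = 333/5 (Q(h) = -2 + (⅕)*7³ = -2 + (⅕)*343 = -2 + 343/5 = 333/5)
Q(11/(-52) + y)*O = (333/5)*24 = 7992/5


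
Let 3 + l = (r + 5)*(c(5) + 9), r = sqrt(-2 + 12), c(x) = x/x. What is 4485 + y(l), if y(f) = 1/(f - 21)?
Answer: 726557/162 + 5*sqrt(10)/162 ≈ 4485.0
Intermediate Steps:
c(x) = 1
r = sqrt(10) ≈ 3.1623
l = 47 + 10*sqrt(10) (l = -3 + (sqrt(10) + 5)*(1 + 9) = -3 + (5 + sqrt(10))*10 = -3 + (50 + 10*sqrt(10)) = 47 + 10*sqrt(10) ≈ 78.623)
y(f) = 1/(-21 + f)
4485 + y(l) = 4485 + 1/(-21 + (47 + 10*sqrt(10))) = 4485 + 1/(26 + 10*sqrt(10))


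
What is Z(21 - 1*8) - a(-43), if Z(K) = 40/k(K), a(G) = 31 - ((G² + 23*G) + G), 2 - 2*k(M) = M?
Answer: 8566/11 ≈ 778.73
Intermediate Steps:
k(M) = 1 - M/2
a(G) = 31 - G² - 24*G (a(G) = 31 - (G² + 24*G) = 31 + (-G² - 24*G) = 31 - G² - 24*G)
Z(K) = 40/(1 - K/2)
Z(21 - 1*8) - a(-43) = -80/(-2 + (21 - 1*8)) - (31 - 1*(-43)² - 24*(-43)) = -80/(-2 + (21 - 8)) - (31 - 1*1849 + 1032) = -80/(-2 + 13) - (31 - 1849 + 1032) = -80/11 - 1*(-786) = -80*1/11 + 786 = -80/11 + 786 = 8566/11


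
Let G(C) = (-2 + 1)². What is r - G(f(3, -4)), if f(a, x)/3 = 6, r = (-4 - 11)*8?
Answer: -121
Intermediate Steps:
r = -120 (r = -15*8 = -120)
f(a, x) = 18 (f(a, x) = 3*6 = 18)
G(C) = 1 (G(C) = (-1)² = 1)
r - G(f(3, -4)) = -120 - 1*1 = -120 - 1 = -121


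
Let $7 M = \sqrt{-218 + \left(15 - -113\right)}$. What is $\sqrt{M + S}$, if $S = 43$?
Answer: $\frac{\sqrt{2107 + 21 i \sqrt{10}}}{7} \approx 6.5583 + 0.10332 i$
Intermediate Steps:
$M = \frac{3 i \sqrt{10}}{7}$ ($M = \frac{\sqrt{-218 + \left(15 - -113\right)}}{7} = \frac{\sqrt{-218 + \left(15 + 113\right)}}{7} = \frac{\sqrt{-218 + 128}}{7} = \frac{\sqrt{-90}}{7} = \frac{3 i \sqrt{10}}{7} \approx 1.3553 i$)
$\sqrt{M + S} = \sqrt{\frac{3 i \sqrt{10}}{7} + 43} = \sqrt{43 + \frac{3 i \sqrt{10}}{7}}$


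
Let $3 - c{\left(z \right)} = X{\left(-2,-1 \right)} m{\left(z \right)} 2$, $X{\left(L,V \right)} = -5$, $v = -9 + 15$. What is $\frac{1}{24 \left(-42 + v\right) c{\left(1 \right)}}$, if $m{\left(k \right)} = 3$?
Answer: $- \frac{1}{28512} \approx -3.5073 \cdot 10^{-5}$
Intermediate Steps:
$v = 6$
$c{\left(z \right)} = 33$ ($c{\left(z \right)} = 3 - \left(-5\right) 3 \cdot 2 = 3 - \left(-15\right) 2 = 3 - -30 = 3 + 30 = 33$)
$\frac{1}{24 \left(-42 + v\right) c{\left(1 \right)}} = \frac{1}{24 \left(-42 + 6\right) 33} = \frac{1}{24 \left(-36\right) 33} = \frac{1}{\left(-864\right) 33} = \frac{1}{-28512} = - \frac{1}{28512}$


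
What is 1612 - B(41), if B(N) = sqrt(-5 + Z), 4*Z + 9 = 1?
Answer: 1612 - I*sqrt(7) ≈ 1612.0 - 2.6458*I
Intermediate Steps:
Z = -2 (Z = -9/4 + (1/4)*1 = -9/4 + 1/4 = -2)
B(N) = I*sqrt(7) (B(N) = sqrt(-5 - 2) = sqrt(-7) = I*sqrt(7))
1612 - B(41) = 1612 - I*sqrt(7)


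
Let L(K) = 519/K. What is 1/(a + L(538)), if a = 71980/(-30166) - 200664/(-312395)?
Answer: -2534977336330/1975014630229 ≈ -1.2835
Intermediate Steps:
a = -8216480938/4711853785 (a = 71980*(-1/30166) - 200664*(-1/312395) = -35990/15083 + 200664/312395 = -8216480938/4711853785 ≈ -1.7438)
1/(a + L(538)) = 1/(-8216480938/4711853785 + 519/538) = 1/(-1975014630229/2534977336330) = -2534977336330/1975014630229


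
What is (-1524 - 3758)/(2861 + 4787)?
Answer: -2641/3824 ≈ -0.69064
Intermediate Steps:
(-1524 - 3758)/(2861 + 4787) = -5282/7648 = -5282*1/7648 = -2641/3824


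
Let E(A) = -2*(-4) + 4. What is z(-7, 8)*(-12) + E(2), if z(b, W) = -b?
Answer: -72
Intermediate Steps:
E(A) = 12 (E(A) = 8 + 4 = 12)
z(-7, 8)*(-12) + E(2) = -1*(-7)*(-12) + 12 = 7*(-12) + 12 = -84 + 12 = -72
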